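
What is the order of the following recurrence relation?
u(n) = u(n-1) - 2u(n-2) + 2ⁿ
The order is the largest lag k for which u(n-k) appears. Here the deepest term is u(n-2) (the 2ⁿ term is non-homogeneous and does not affect the order), so the order is 2.

Order 2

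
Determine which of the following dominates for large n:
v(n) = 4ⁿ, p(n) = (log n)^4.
Comparing growth rates:
Growth-rate hierarchy: log n ≺ any polynomial ≺ any exponential cⁿ (c>1) ≺ n! ≺ nⁿ.
exponential base 4 dominates polylogarithmic (log n)^4 asymptotically.

v(n) grows faster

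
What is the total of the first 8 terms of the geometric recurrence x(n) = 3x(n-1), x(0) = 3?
Computing the sequence terms: 3, 9, 27, 81, 243, 729, 2187, 6561
Adding these values together:

9840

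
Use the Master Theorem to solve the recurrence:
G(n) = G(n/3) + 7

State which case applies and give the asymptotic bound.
Master Theorem template: G(n) = a·G(n/b) + f(n).
Here: a=1, b=3, f(n)=7
Compute log_b(a) = log_3(1) = 0.
f(n) = 7 = Θ(1). Case 2: G(n) = Θ(log n).

Case 2: G(n) = Θ(log n)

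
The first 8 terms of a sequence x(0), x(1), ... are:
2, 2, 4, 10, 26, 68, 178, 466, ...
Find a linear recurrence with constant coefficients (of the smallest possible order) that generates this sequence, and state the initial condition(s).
Look for the lowest-order linear relation among consecutive terms.
Observation: x(n) - 3·x(n-1) - (-1)·x(n-2) = 0 holds for the shown terms, and no order-1 relation x(n) = α·x(n-1) + β fits.
Check at n=3: 3·4 + (-1)·2 = 10. ✓

x(n) = 3x(n-1) - x(n-2), x(0) = 2, x(1) = 2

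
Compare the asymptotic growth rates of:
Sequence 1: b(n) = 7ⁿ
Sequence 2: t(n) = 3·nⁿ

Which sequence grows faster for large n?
Comparing growth rates:
Growth-rate hierarchy: log n ≺ any polynomial ≺ any exponential cⁿ (c>1) ≺ n! ≺ nⁿ.
super-exponential nⁿ dominates exponential base 7 asymptotically.

t(n) grows faster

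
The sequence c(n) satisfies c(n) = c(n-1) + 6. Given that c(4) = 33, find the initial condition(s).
c(4) = c(0) + 4·6, so c(0) = 33 - 24 = 9.

c(0) = 9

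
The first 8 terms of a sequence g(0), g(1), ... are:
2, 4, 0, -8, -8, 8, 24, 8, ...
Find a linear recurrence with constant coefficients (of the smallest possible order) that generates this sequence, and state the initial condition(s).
Look for the lowest-order linear relation among consecutive terms.
Observation: g(n) - 1·g(n-1) - (-2)·g(n-2) = 0 holds for the shown terms, and no order-1 relation g(n) = α·g(n-1) + β fits.
Check at n=3: 1·0 + (-2)·4 = -8. ✓

g(n) = g(n-1) - 2g(n-2), g(0) = 2, g(1) = 4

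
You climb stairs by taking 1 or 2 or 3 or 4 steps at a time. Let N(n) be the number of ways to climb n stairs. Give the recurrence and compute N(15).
Condition on the size of the last step (1 to 4): before it there were n-1, …, n-4 stairs climbed, and these cases are disjoint, so N(n) = N(n-1) + N(n-2) + N(n-3) + N(n-4) (order-4 linear recurrence).
Initial conditions by direct count (compositions of i into parts ≤ 4): N(1) = 1; N(2) = 2; N(3) = 4; N(4) = 8.
Iterating the recurrence: N(5) = 15, N(6) = 29, N(7) = 56, N(8) = 108, N(9) = 208, N(10) = 401, N(11) = 773, N(12) = 1490, N(13) = 2872, N(14) = 5536, N(15) = 10671.

N(n) = N(n-1) + N(n-2) + N(n-3) + N(n-4), N(1) = 1, N(2) = 2, N(3) = 4, N(4) = 8; N(15) = 10671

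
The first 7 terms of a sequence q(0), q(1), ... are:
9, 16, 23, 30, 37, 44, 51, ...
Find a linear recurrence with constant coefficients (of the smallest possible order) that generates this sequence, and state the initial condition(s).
Look for the lowest-order linear relation among consecutive terms.
Observation: consecutive differences are constant (= 7).
Check at n=2: 1·16 + 7 = 23. ✓

q(n) = q(n-1) + 7, q(0) = 9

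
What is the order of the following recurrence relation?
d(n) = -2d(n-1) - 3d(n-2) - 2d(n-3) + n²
The order is the largest lag k for which d(n-k) appears. Here the deepest term is d(n-3) (the n² term is non-homogeneous and does not affect the order), so the order is 3.

Order 3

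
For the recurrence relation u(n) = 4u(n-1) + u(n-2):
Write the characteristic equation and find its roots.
Substitute u(n) = rⁿ and divide through by rⁿ⁻²: r² - 4r - 1 = 0
Discriminant: 4² + 4·1 = 20, not a perfect square, so by the quadratic formula r = (4 ± √20)/2.
General solution: u(n) = A·r₁ⁿ + B·r₂ⁿ where r₁,r₂ = (4 ± √20)/2

Characteristic: r² - 4r - 1 = 0, Roots: r = (4 ± √20)/2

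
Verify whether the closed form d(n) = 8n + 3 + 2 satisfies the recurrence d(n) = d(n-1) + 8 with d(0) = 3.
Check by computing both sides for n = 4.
From the recurrence with d(0) = 3:
  d(0) = 3, d(1) = 11, d(2) = 19, d(3) = 27, d(4) = 35
  so the recurrence gives d(4) = 35.
From the proposed closed form d(n) = 8n + 3 + 2:
  d(4) = 37.
The recurrence gives 35 but the closed form gives 37, so the closed form does not satisfy the recurrence.

No, the closed form is incorrect.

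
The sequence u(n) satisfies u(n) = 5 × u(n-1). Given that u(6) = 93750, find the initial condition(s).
In general u(n) = 5ⁿ · u(0). At n = 6: u(0) = u(6) / 5^6 = 93750 / 15625 = 6.

u(0) = 6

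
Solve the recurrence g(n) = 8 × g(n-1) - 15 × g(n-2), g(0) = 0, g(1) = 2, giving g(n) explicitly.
Recurrence: g(n) = 8 × g(n-1) - 15 × g(n-2), initial: g(0) = 0, g(1) = 2.
Characteristic equation: r² - 8r + 15 = 0, which factors as (r - 5)(r - 3) = 0, so r = 5, 3. General solution g(n) = A·5ⁿ + B·3ⁿ. From g(0) = 0: A + B = 0. From g(1) = 2: 5A + 3B = 2. Solving gives A = 1, B = -1.

g(n) = 5ⁿ - 3ⁿ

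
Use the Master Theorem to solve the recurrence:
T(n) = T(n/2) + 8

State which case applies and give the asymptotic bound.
Master Theorem template: T(n) = a·T(n/b) + f(n).
Here: a=1, b=2, f(n)=8
Compute log_b(a) = log_2(1) = 0.
f(n) = 8 = Θ(1). Case 2: T(n) = Θ(log n).

Case 2: T(n) = Θ(log n)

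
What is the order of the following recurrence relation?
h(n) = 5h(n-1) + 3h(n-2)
The order is the largest lag k for which h(n-k) appears. Here the deepest term is h(n-2), so the order is 2.

Order 2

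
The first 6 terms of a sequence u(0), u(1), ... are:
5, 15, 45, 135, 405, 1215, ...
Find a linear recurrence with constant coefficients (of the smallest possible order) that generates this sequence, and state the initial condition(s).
Look for the lowest-order linear relation among consecutive terms.
Observation: each term is 3× the previous.
Check at n=2: 3·15 = 45. ✓

u(n) = 3 × u(n-1), u(0) = 5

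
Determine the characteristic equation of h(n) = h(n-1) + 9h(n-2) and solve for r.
Substitute h(n) = rⁿ and divide through by rⁿ⁻²: r² - r - 9 = 0
Discriminant: 1² + 4·9 = 37, not a perfect square, so by the quadratic formula r = (1 ± √37)/2.
General solution: h(n) = A·r₁ⁿ + B·r₂ⁿ where r₁,r₂ = (1 ± √37)/2

Characteristic: r² - r - 9 = 0, Roots: r = (1 ± √37)/2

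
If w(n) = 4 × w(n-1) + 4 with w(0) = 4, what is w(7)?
Computing step by step:
w(0) = 4
w(1) = 4 × 4 + 4 = 20
w(2) = 4 × 20 + 4 = 84
w(3) = 4 × 84 + 4 = 340
w(4) = 4 × 340 + 4 = 1364
w(5) = 4 × 1364 + 4 = 5460
w(6) = 4 × 5460 + 4 = 21844
w(7) = 4 × 21844 + 4 = 87380

87380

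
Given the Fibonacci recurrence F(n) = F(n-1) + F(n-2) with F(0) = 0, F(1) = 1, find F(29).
Computing the sequence terms:
0, 1, 1, 2, 3, 5, 8, 13, 21, 34, 55, 89, 144, 233, 377, 610, 987, 1597, 2584, 4181, 6765, 10946, 17711, 28657, 46368, 75025, 121393, 196418, 317811, 514229

514229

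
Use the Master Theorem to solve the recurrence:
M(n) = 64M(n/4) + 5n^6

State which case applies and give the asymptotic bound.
Master Theorem template: M(n) = a·M(n/b) + f(n).
Here: a=64, b=4, f(n)=5n^6
Compute log_b(a) = log_4(64) = 3.
f(n) = 5n^6 = Ω(n^(3+ε)) with ε = 3, and the regularity condition holds (a·f(n/b) = (a/b^6)·f(n) with a/b^6 = 4^-3 < 1). Case 3: M(n) = Θ(f(n)) = Θ(n^6).

Case 3: M(n) = Θ(n^6)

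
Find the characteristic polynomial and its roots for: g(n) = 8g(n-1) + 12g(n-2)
Substitute g(n) = rⁿ and divide through by rⁿ⁻²: r² - 8r - 12 = 0
Discriminant: 8² + 4·12 = 112, not a perfect square, so by the quadratic formula r = (8 ± √112)/2.
General solution: g(n) = A·r₁ⁿ + B·r₂ⁿ where r₁,r₂ = (8 ± √112)/2

Characteristic: r² - 8r - 12 = 0, Roots: r = (8 ± √112)/2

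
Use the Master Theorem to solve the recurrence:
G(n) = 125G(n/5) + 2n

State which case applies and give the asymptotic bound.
Master Theorem template: G(n) = a·G(n/b) + f(n).
Here: a=125, b=5, f(n)=2n
Compute log_b(a) = log_5(125) = 3.
f(n) = 2n = O(n^(3-ε)) with ε = 2. Case 1: G(n) = Θ(n^log_b(a)) = Θ(n^3).

Case 1: G(n) = Θ(n^3)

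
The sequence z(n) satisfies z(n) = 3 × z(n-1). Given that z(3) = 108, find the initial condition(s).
In general z(n) = 3ⁿ · z(0). At n = 3: z(0) = z(3) / 3^3 = 108 / 27 = 4.

z(0) = 4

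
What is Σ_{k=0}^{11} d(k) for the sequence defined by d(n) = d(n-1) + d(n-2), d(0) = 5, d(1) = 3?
Computing the sequence terms: 5, 3, 8, 11, 19, 30, 49, 79, 128, 207, 335, 542
Adding these values together:

1416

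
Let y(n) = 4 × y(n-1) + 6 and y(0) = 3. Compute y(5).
Computing step by step:
y(0) = 3
y(1) = 4 × 3 + 6 = 18
y(2) = 4 × 18 + 6 = 78
y(3) = 4 × 78 + 6 = 318
y(4) = 4 × 318 + 6 = 1278
y(5) = 4 × 1278 + 6 = 5118

5118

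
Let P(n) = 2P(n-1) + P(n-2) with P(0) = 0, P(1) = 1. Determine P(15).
Computing the sequence terms:
0, 1, 2, 5, 12, 29, 70, 169, 408, 985, 2378, 5741, 13860, 33461, 80782, 195025

195025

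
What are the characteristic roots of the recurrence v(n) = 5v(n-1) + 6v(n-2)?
Substitute v(n) = rⁿ and divide through by rⁿ⁻²: r² - 5r - 6 = 0
Factor: (r - 6)(r + 1) = 0, so r = 6, -1.
General solution: v(n) = A·6ⁿ + B·(-1)ⁿ

Characteristic: r² - 5r - 6 = 0, Roots: r = 6, -1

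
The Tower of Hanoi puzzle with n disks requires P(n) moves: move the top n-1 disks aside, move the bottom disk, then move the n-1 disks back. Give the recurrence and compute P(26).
Moving n disks = move the top n-1 disks aside (P(n-1) moves) + move the largest disk (1 move) + move the n-1 disks back on top (P(n-1) moves), so P(n) = 2P(n-1) + 1, with P(1) = 1 (a single disk takes one move).
First terms: 1, 3, 7, 15, 31, 63, … — each is one less than a power of 2. Indeed P(n) + 1 = 2(P(n-1) + 1) with P(1) + 1 = 2, so P(n) + 1 = 2ⁿ and P(n) = 2ⁿ - 1.
Hence P(26) = 2^26 - 1 = 67108864 - 1 = 67108863.

P(n) = 2P(n-1) + 1, P(1) = 1; P(26) = 67108863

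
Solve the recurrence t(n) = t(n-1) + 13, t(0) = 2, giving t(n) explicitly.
Recurrence: t(n) = t(n-1) + 13, initial: t(0) = 2.
Each step adds 13, so t(n) = t(0) + 13n = 13n + 2.

t(n) = 13n + 2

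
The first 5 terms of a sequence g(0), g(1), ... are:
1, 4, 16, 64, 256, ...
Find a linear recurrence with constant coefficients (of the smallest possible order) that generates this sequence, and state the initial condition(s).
Look for the lowest-order linear relation among consecutive terms.
Observation: each term is 4× the previous.
Check at n=2: 4·4 = 16. ✓

g(n) = 4 × g(n-1), g(0) = 1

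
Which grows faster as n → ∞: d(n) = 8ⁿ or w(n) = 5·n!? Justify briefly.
Comparing growth rates:
Growth-rate hierarchy: log n ≺ any polynomial ≺ any exponential cⁿ (c>1) ≺ n! ≺ nⁿ.
factorial dominates exponential base 8 asymptotically.

w(n) grows faster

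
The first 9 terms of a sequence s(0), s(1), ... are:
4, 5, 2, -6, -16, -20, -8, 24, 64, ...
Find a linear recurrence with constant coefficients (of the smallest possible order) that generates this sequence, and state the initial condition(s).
Look for the lowest-order linear relation among consecutive terms.
Observation: s(n) - 2·s(n-1) - (-2)·s(n-2) = 0 holds for the shown terms, and no order-1 relation s(n) = α·s(n-1) + β fits.
Check at n=3: 2·2 + (-2)·5 = -6. ✓

s(n) = 2s(n-1) - 2s(n-2), s(0) = 4, s(1) = 5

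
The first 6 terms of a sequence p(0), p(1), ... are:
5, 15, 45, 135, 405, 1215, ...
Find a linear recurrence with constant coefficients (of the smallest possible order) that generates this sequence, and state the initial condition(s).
Look for the lowest-order linear relation among consecutive terms.
Observation: each term is 3× the previous.
Check at n=2: 3·15 = 45. ✓

p(n) = 3 × p(n-1), p(0) = 5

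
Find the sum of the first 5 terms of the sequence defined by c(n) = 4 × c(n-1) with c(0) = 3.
Computing the sequence terms: 3, 12, 48, 192, 768
Adding these values together:

1023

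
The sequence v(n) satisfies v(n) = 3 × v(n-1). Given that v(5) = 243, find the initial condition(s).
In general v(n) = 3ⁿ · v(0). At n = 5: v(0) = v(5) / 3^5 = 243 / 243 = 1.

v(0) = 1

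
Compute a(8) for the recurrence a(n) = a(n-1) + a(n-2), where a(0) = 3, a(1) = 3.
Computing the sequence terms:
3, 3, 6, 9, 15, 24, 39, 63, 102

102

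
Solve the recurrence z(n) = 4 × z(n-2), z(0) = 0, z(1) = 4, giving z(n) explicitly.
Recurrence: z(n) = 4 × z(n-2), initial: z(0) = 0, z(1) = 4.
Characteristic equation: r² - 4 = 0, which factors as (r - 2)(r + 2) = 0, so r = 2, -2. General solution z(n) = A·2ⁿ + B·(-2)ⁿ. From z(0) = 0: A + B = 0. From z(1) = 4: 2A - 2B = 4. Solving gives A = 1, B = -1.

z(n) = 2ⁿ - (-2)ⁿ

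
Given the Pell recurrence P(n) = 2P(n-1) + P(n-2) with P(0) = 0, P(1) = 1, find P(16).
Computing the sequence terms:
0, 1, 2, 5, 12, 29, 70, 169, 408, 985, 2378, 5741, 13860, 33461, 80782, 195025, 470832

470832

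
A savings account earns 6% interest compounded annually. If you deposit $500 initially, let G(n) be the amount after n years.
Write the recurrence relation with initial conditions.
Each year the balance grows by 6%, i.e. is multiplied by 1 + 6/100 = 1.06, so G(n) = 1.06 × G(n-1). The initial deposit gives G(0) = 500.
Unrolling gives the closed form G(n) = 500 × (1.06)ⁿ.

G(n) = 1.06 × G(n-1), G(0) = 500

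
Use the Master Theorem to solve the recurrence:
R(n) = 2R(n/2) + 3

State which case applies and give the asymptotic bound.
Master Theorem template: R(n) = a·R(n/b) + f(n).
Here: a=2, b=2, f(n)=3
Compute log_b(a) = log_2(2) = 1.
f(n) = 3 = O(n^(1-ε)) with ε = 1. Case 1: R(n) = Θ(n^log_b(a)) = Θ(n).

Case 1: R(n) = Θ(n)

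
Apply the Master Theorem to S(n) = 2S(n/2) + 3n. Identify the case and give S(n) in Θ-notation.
Master Theorem template: S(n) = a·S(n/b) + f(n).
Here: a=2, b=2, f(n)=3n
Compute log_b(a) = log_2(2) = 1.
f(n) = 3n = Θ(n). Case 2: S(n) = Θ(n log n).

Case 2: S(n) = Θ(n log n)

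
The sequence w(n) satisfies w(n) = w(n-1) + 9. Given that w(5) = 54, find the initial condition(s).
w(5) = w(0) + 5·9, so w(0) = 54 - 45 = 9.

w(0) = 9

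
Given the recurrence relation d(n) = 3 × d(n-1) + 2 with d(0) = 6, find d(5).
Computing step by step:
d(0) = 6
d(1) = 3 × 6 + 2 = 20
d(2) = 3 × 20 + 2 = 62
d(3) = 3 × 62 + 2 = 188
d(4) = 3 × 188 + 2 = 566
d(5) = 3 × 566 + 2 = 1700

1700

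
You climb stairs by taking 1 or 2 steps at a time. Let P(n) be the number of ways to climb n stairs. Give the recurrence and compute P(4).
Condition on the size of the last step (1 to 2): before it there were n-1, …, n-2 stairs climbed, and these cases are disjoint, so P(n) = P(n-1) + P(n-2) (Fibonacci-type sequence).
Initial conditions by direct count (compositions of i into parts ≤ 2): P(1) = 1; P(2) = 2.
Iterating the recurrence: P(3) = 3, P(4) = 5.

P(n) = P(n-1) + P(n-2), P(1) = 1, P(2) = 2; P(4) = 5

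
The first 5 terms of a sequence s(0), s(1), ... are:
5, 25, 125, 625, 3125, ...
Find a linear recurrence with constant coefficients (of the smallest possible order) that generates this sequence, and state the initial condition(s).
Look for the lowest-order linear relation among consecutive terms.
Observation: each term is 5× the previous.
Check at n=2: 5·25 = 125. ✓

s(n) = 5 × s(n-1), s(0) = 5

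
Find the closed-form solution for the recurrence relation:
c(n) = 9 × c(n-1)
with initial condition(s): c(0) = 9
Recurrence: c(n) = 9 × c(n-1), initial: c(0) = 9.
Each term is 9 times the previous, so this is geometric with ratio 9. After n steps: c(n) = c(0)·9ⁿ = 9·9ⁿ.

c(n) = 9·9ⁿ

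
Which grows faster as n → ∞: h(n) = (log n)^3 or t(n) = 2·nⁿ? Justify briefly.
Comparing growth rates:
Growth-rate hierarchy: log n ≺ any polynomial ≺ any exponential cⁿ (c>1) ≺ n! ≺ nⁿ.
super-exponential nⁿ dominates polylogarithmic (log n)^3 asymptotically.

t(n) grows faster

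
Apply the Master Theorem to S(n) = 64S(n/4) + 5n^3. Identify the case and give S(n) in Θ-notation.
Master Theorem template: S(n) = a·S(n/b) + f(n).
Here: a=64, b=4, f(n)=5n^3
Compute log_b(a) = log_4(64) = 3.
f(n) = 5n^3 = Θ(n^3). Case 2: S(n) = Θ(n^3 log n).

Case 2: S(n) = Θ(n^3 log n)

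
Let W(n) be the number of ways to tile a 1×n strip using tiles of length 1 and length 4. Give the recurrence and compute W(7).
Condition on the last tile: it has length 1 (leaving a 1×(n-1) strip) or length 4 (leaving a 1×(n-4) strip), so W(n) = W(n-1) + W(n-4) (order-4 linear recurrence).
For 0 ≤ i < 4 only unit tiles fit, so W(i) = 1.
Iterating the recurrence: W(4) = 2, W(5) = 3, W(6) = 4, W(7) = 5.

W(n) = W(n-1) + W(n-4), with W(i) = 1 for 0 ≤ i < 4; W(7) = 5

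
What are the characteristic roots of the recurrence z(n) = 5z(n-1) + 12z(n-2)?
Substitute z(n) = rⁿ and divide through by rⁿ⁻²: r² - 5r - 12 = 0
Discriminant: 5² + 4·12 = 73, not a perfect square, so by the quadratic formula r = (5 ± √73)/2.
General solution: z(n) = A·r₁ⁿ + B·r₂ⁿ where r₁,r₂ = (5 ± √73)/2

Characteristic: r² - 5r - 12 = 0, Roots: r = (5 ± √73)/2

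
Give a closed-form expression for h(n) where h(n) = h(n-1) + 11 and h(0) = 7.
Recurrence: h(n) = h(n-1) + 11, initial: h(0) = 7.
Each step adds 11, so h(n) = h(0) + 11n = 11n + 7.

h(n) = 11n + 7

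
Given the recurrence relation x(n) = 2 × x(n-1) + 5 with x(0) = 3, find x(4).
Computing step by step:
x(0) = 3
x(1) = 2 × 3 + 5 = 11
x(2) = 2 × 11 + 5 = 27
x(3) = 2 × 27 + 5 = 59
x(4) = 2 × 59 + 5 = 123

123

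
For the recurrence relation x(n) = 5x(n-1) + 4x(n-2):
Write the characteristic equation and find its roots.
Substitute x(n) = rⁿ and divide through by rⁿ⁻²: r² - 5r - 4 = 0
Discriminant: 5² + 4·4 = 41, not a perfect square, so by the quadratic formula r = (5 ± √41)/2.
General solution: x(n) = A·r₁ⁿ + B·r₂ⁿ where r₁,r₂ = (5 ± √41)/2

Characteristic: r² - 5r - 4 = 0, Roots: r = (5 ± √41)/2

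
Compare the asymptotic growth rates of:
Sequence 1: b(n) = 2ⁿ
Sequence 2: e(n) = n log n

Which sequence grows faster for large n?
Comparing growth rates:
Growth-rate hierarchy: log n ≺ any polynomial ≺ any exponential cⁿ (c>1) ≺ n! ≺ nⁿ.
exponential base 2 dominates polynomial degree 1 (with log factor) asymptotically.

b(n) grows faster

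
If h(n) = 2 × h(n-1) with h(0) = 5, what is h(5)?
Computing step by step:
h(0) = 5
h(1) = 2 × 5 = 10
h(2) = 2 × 10 = 20
h(3) = 2 × 20 = 40
h(4) = 2 × 40 = 80
h(5) = 2 × 80 = 160

160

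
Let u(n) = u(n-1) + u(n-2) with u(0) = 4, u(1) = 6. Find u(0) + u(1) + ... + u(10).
Computing the sequence terms: 4, 6, 10, 16, 26, 42, 68, 110, 178, 288, 466
Adding these values together:

1214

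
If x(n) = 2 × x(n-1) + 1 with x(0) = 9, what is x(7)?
Computing step by step:
x(0) = 9
x(1) = 2 × 9 + 1 = 19
x(2) = 2 × 19 + 1 = 39
x(3) = 2 × 39 + 1 = 79
x(4) = 2 × 79 + 1 = 159
x(5) = 2 × 159 + 1 = 319
x(6) = 2 × 319 + 1 = 639
x(7) = 2 × 639 + 1 = 1279

1279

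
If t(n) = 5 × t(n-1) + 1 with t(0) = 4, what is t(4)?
Computing step by step:
t(0) = 4
t(1) = 5 × 4 + 1 = 21
t(2) = 5 × 21 + 1 = 106
t(3) = 5 × 106 + 1 = 531
t(4) = 5 × 531 + 1 = 2656

2656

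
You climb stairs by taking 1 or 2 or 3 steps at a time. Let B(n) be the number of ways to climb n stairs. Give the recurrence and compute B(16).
Condition on the size of the last step (1 to 3): before it there were n-1, …, n-3 stairs climbed, and these cases are disjoint, so B(n) = B(n-1) + B(n-2) + B(n-3) (order-3 linear recurrence).
Initial conditions by direct count (compositions of i into parts ≤ 3): B(1) = 1; B(2) = 2; B(3) = 4.
Iterating the recurrence: B(4) = 7, B(5) = 13, B(6) = 24, B(7) = 44, B(8) = 81, B(9) = 149, B(10) = 274, B(11) = 504, B(12) = 927, B(13) = 1705, B(14) = 3136, B(15) = 5768, B(16) = 10609.

B(n) = B(n-1) + B(n-2) + B(n-3), B(1) = 1, B(2) = 2, B(3) = 4; B(16) = 10609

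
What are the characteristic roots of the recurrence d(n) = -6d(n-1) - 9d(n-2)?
Substitute d(n) = rⁿ and divide through by rⁿ⁻²: r² + 6r + 9 = 0
Factor: (r + 3)² = 0, so r = -3 (double root).
General solution: d(n) = (A + Bn)·(-3)ⁿ

Characteristic: r² + 6r + 9 = 0, Roots: r = -3 (double root)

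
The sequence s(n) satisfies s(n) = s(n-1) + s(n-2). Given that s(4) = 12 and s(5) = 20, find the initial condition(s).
Work backwards using s(k) = s(k+2) - s(k+1):
s(3) = s(5) - s(4) = 20 - 12 = 8
s(2) = s(4) - s(3) = 12 - 8 = 4
s(1) = s(3) - s(2) = 8 - 4 = 4
s(0) = s(2) - s(1) = 4 - 4 = 0

s(0) = 0, s(1) = 4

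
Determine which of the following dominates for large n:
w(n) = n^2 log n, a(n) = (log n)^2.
Comparing growth rates:
Growth-rate hierarchy: log n ≺ any polynomial ≺ any exponential cⁿ (c>1) ≺ n! ≺ nⁿ.
polynomial degree 2 (with log factor) dominates polylogarithmic (log n)^2 asymptotically.

w(n) grows faster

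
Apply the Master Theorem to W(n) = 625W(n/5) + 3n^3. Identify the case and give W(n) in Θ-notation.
Master Theorem template: W(n) = a·W(n/b) + f(n).
Here: a=625, b=5, f(n)=3n^3
Compute log_b(a) = log_5(625) = 4.
f(n) = 3n^3 = O(n^(4-ε)) with ε = 1. Case 1: W(n) = Θ(n^log_b(a)) = Θ(n^4).

Case 1: W(n) = Θ(n^4)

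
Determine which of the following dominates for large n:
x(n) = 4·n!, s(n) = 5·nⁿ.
Comparing growth rates:
Growth-rate hierarchy: log n ≺ any polynomial ≺ any exponential cⁿ (c>1) ≺ n! ≺ nⁿ.
super-exponential nⁿ dominates factorial asymptotically.

s(n) grows faster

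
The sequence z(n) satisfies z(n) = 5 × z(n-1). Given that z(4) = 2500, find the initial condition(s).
In general z(n) = 5ⁿ · z(0). At n = 4: z(0) = z(4) / 5^4 = 2500 / 625 = 4.

z(0) = 4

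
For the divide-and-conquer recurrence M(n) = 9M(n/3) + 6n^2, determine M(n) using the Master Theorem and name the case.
Master Theorem template: M(n) = a·M(n/b) + f(n).
Here: a=9, b=3, f(n)=6n^2
Compute log_b(a) = log_3(9) = 2.
f(n) = 6n^2 = Θ(n^2). Case 2: M(n) = Θ(n^2 log n).

Case 2: M(n) = Θ(n^2 log n)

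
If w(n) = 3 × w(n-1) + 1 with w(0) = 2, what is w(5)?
Computing step by step:
w(0) = 2
w(1) = 3 × 2 + 1 = 7
w(2) = 3 × 7 + 1 = 22
w(3) = 3 × 22 + 1 = 67
w(4) = 3 × 67 + 1 = 202
w(5) = 3 × 202 + 1 = 607

607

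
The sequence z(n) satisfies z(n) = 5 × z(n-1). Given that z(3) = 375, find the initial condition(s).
In general z(n) = 5ⁿ · z(0). At n = 3: z(0) = z(3) / 5^3 = 375 / 125 = 3.

z(0) = 3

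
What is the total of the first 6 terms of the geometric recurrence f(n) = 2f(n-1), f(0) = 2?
Computing the sequence terms: 2, 4, 8, 16, 32, 64
Adding these values together:

126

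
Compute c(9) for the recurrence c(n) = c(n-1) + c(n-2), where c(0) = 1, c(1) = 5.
Computing the sequence terms:
1, 5, 6, 11, 17, 28, 45, 73, 118, 191

191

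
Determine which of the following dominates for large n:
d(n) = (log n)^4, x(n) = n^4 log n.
Comparing growth rates:
Growth-rate hierarchy: log n ≺ any polynomial ≺ any exponential cⁿ (c>1) ≺ n! ≺ nⁿ.
polynomial degree 4 (with log factor) dominates polylogarithmic (log n)^4 asymptotically.

x(n) grows faster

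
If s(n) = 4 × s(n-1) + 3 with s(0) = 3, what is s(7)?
Computing step by step:
s(0) = 3
s(1) = 4 × 3 + 3 = 15
s(2) = 4 × 15 + 3 = 63
s(3) = 4 × 63 + 3 = 255
s(4) = 4 × 255 + 3 = 1023
s(5) = 4 × 1023 + 3 = 4095
s(6) = 4 × 4095 + 3 = 16383
s(7) = 4 × 16383 + 3 = 65535

65535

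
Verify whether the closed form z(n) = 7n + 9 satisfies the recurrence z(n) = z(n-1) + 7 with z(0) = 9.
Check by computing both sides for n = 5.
From the recurrence with z(0) = 9:
  z(0) = 9, z(1) = 16, z(2) = 23, z(3) = 30, z(4) = 37, z(5) = 44
  so the recurrence gives z(5) = 44.
From the proposed closed form z(n) = 7n + 9:
  z(5) = 44.
Both sides give 44 at n = 5, and the initial condition(s) match, so the closed form is consistent.

Yes, the closed form is correct.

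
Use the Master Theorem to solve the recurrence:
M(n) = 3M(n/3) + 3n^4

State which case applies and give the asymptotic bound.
Master Theorem template: M(n) = a·M(n/b) + f(n).
Here: a=3, b=3, f(n)=3n^4
Compute log_b(a) = log_3(3) = 1.
f(n) = 3n^4 = Ω(n^(1+ε)) with ε = 3, and the regularity condition holds (a·f(n/b) = (a/b^4)·f(n) with a/b^4 = 3^-3 < 1). Case 3: M(n) = Θ(f(n)) = Θ(n^4).

Case 3: M(n) = Θ(n^4)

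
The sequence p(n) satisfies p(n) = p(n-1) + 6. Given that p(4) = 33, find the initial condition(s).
p(4) = p(0) + 4·6, so p(0) = 33 - 24 = 9.

p(0) = 9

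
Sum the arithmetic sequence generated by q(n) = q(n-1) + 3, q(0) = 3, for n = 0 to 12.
Computing the sequence terms: 3, 6, 9, 12, 15, 18, 21, 24, 27, 30, 33, 36, 39
Adding these values together:

273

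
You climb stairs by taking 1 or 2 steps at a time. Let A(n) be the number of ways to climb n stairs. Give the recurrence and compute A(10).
Condition on the size of the last step (1 to 2): before it there were n-1, …, n-2 stairs climbed, and these cases are disjoint, so A(n) = A(n-1) + A(n-2) (Fibonacci-type sequence).
Initial conditions by direct count (compositions of i into parts ≤ 2): A(1) = 1; A(2) = 2.
Iterating the recurrence: A(3) = 3, A(4) = 5, A(5) = 8, A(6) = 13, A(7) = 21, A(8) = 34, A(9) = 55, A(10) = 89.

A(n) = A(n-1) + A(n-2), A(1) = 1, A(2) = 2; A(10) = 89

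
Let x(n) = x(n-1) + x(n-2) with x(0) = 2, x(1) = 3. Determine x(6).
Computing the sequence terms:
2, 3, 5, 8, 13, 21, 34

34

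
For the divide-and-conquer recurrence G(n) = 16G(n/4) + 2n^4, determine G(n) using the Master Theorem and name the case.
Master Theorem template: G(n) = a·G(n/b) + f(n).
Here: a=16, b=4, f(n)=2n^4
Compute log_b(a) = log_4(16) = 2.
f(n) = 2n^4 = Ω(n^(2+ε)) with ε = 2, and the regularity condition holds (a·f(n/b) = (a/b^4)·f(n) with a/b^4 = 4^-2 < 1). Case 3: G(n) = Θ(f(n)) = Θ(n^4).

Case 3: G(n) = Θ(n^4)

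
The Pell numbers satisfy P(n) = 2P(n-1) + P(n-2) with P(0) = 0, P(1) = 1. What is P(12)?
Computing the sequence terms:
0, 1, 2, 5, 12, 29, 70, 169, 408, 985, 2378, 5741, 13860

13860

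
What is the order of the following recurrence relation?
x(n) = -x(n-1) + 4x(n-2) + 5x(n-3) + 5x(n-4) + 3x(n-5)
The order is the largest lag k for which x(n-k) appears. Here the deepest term is x(n-5), so the order is 5.

Order 5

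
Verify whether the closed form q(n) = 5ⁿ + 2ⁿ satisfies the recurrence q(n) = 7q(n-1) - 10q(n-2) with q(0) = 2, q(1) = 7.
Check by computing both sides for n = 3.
From the recurrence with q(0) = 2, q(1) = 7:
  q(0) = 2, q(1) = 7, q(2) = 29, q(3) = 133
  so the recurrence gives q(3) = 133.
From the proposed closed form q(n) = 5ⁿ + 2ⁿ:
  q(3) = 133.
Both sides give 133 at n = 3, and the initial condition(s) match, so the closed form is consistent.

Yes, the closed form is correct.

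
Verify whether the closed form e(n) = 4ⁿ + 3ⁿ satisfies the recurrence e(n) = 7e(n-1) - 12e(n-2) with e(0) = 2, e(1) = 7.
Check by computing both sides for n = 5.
From the recurrence with e(0) = 2, e(1) = 7:
  e(0) = 2, e(1) = 7, e(2) = 25, e(3) = 91, e(4) = 337, e(5) = 1267
  so the recurrence gives e(5) = 1267.
From the proposed closed form e(n) = 4ⁿ + 3ⁿ:
  e(5) = 1267.
Both sides give 1267 at n = 5, and the initial condition(s) match, so the closed form is consistent.

Yes, the closed form is correct.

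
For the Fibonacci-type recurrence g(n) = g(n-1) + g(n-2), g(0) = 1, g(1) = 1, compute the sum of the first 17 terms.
Computing the sequence terms: 1, 1, 2, 3, 5, 8, 13, 21, 34, 55, 89, 144, 233, 377, 610, 987, 1597
Adding these values together:

4180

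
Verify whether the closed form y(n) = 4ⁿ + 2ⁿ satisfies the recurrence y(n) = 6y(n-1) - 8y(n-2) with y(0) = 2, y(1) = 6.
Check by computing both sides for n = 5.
From the recurrence with y(0) = 2, y(1) = 6:
  y(0) = 2, y(1) = 6, y(2) = 20, y(3) = 72, y(4) = 272, y(5) = 1056
  so the recurrence gives y(5) = 1056.
From the proposed closed form y(n) = 4ⁿ + 2ⁿ:
  y(5) = 1056.
Both sides give 1056 at n = 5, and the initial condition(s) match, so the closed form is consistent.

Yes, the closed form is correct.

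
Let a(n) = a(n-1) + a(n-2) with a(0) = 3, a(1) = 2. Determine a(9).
Computing the sequence terms:
3, 2, 5, 7, 12, 19, 31, 50, 81, 131

131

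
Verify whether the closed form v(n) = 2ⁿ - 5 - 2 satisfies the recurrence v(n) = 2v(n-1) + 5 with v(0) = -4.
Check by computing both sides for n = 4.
From the recurrence with v(0) = -4:
  v(0) = -4, v(1) = -3, v(2) = -1, v(3) = 3, v(4) = 11
  so the recurrence gives v(4) = 11.
From the proposed closed form v(n) = 2ⁿ - 5 - 2:
  v(4) = 9.
The recurrence gives 11 but the closed form gives 9, so the closed form does not satisfy the recurrence.

No, the closed form is incorrect.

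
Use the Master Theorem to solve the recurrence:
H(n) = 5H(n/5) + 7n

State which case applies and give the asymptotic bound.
Master Theorem template: H(n) = a·H(n/b) + f(n).
Here: a=5, b=5, f(n)=7n
Compute log_b(a) = log_5(5) = 1.
f(n) = 7n = Θ(n). Case 2: H(n) = Θ(n log n).

Case 2: H(n) = Θ(n log n)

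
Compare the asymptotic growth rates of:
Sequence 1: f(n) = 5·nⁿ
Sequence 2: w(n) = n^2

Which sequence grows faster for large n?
Comparing growth rates:
Growth-rate hierarchy: log n ≺ any polynomial ≺ any exponential cⁿ (c>1) ≺ n! ≺ nⁿ.
super-exponential nⁿ dominates polynomial degree 2 asymptotically.

f(n) grows faster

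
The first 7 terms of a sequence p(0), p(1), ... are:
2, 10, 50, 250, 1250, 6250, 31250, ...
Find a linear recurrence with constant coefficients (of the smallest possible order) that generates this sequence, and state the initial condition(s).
Look for the lowest-order linear relation among consecutive terms.
Observation: each term is 5× the previous.
Check at n=2: 5·10 = 50. ✓

p(n) = 5 × p(n-1), p(0) = 2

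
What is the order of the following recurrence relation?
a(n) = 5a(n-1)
The order is the largest lag k for which a(n-k) appears. Here the deepest term is a(n-1), so the order is 1.

Order 1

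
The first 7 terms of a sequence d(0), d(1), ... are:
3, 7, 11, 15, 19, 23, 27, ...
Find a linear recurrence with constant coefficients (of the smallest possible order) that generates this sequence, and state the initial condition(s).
Look for the lowest-order linear relation among consecutive terms.
Observation: consecutive differences are constant (= 4).
Check at n=2: 1·7 + 4 = 11. ✓

d(n) = d(n-1) + 4, d(0) = 3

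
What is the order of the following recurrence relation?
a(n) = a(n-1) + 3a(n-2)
The order is the largest lag k for which a(n-k) appears. Here the deepest term is a(n-2), so the order is 2.

Order 2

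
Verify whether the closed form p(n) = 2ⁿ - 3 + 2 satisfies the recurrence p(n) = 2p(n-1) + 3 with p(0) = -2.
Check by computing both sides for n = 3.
From the recurrence with p(0) = -2:
  p(0) = -2, p(1) = -1, p(2) = 1, p(3) = 5
  so the recurrence gives p(3) = 5.
From the proposed closed form p(n) = 2ⁿ - 3 + 2:
  p(3) = 7.
The recurrence gives 5 but the closed form gives 7, so the closed form does not satisfy the recurrence.

No, the closed form is incorrect.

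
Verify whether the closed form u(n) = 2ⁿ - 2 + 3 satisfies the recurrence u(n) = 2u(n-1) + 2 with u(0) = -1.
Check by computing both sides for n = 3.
From the recurrence with u(0) = -1:
  u(0) = -1, u(1) = 0, u(2) = 2, u(3) = 6
  so the recurrence gives u(3) = 6.
From the proposed closed form u(n) = 2ⁿ - 2 + 3:
  u(3) = 9.
The recurrence gives 6 but the closed form gives 9, so the closed form does not satisfy the recurrence.

No, the closed form is incorrect.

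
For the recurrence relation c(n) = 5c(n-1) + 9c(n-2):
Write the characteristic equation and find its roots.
Substitute c(n) = rⁿ and divide through by rⁿ⁻²: r² - 5r - 9 = 0
Discriminant: 5² + 4·9 = 61, not a perfect square, so by the quadratic formula r = (5 ± √61)/2.
General solution: c(n) = A·r₁ⁿ + B·r₂ⁿ where r₁,r₂ = (5 ± √61)/2

Characteristic: r² - 5r - 9 = 0, Roots: r = (5 ± √61)/2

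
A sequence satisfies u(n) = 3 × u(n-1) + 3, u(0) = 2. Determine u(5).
Computing step by step:
u(0) = 2
u(1) = 3 × 2 + 3 = 9
u(2) = 3 × 9 + 3 = 30
u(3) = 3 × 30 + 3 = 93
u(4) = 3 × 93 + 3 = 282
u(5) = 3 × 282 + 3 = 849

849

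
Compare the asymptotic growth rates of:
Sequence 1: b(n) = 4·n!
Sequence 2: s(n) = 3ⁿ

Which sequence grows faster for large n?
Comparing growth rates:
Growth-rate hierarchy: log n ≺ any polynomial ≺ any exponential cⁿ (c>1) ≺ n! ≺ nⁿ.
factorial dominates exponential base 3 asymptotically.

b(n) grows faster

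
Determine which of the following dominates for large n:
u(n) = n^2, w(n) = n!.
Comparing growth rates:
Growth-rate hierarchy: log n ≺ any polynomial ≺ any exponential cⁿ (c>1) ≺ n! ≺ nⁿ.
factorial dominates polynomial degree 2 asymptotically.

w(n) grows faster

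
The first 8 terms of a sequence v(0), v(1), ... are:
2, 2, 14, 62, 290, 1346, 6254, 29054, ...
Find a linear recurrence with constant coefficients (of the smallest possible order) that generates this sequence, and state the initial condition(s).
Look for the lowest-order linear relation among consecutive terms.
Observation: v(n) - 4·v(n-1) - (3)·v(n-2) = 0 holds for the shown terms, and no order-1 relation v(n) = α·v(n-1) + β fits.
Check at n=3: 4·14 + (3)·2 = 62. ✓

v(n) = 4v(n-1) + 3v(n-2), v(0) = 2, v(1) = 2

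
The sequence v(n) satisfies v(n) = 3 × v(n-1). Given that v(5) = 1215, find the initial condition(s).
In general v(n) = 3ⁿ · v(0). At n = 5: v(0) = v(5) / 3^5 = 1215 / 243 = 5.

v(0) = 5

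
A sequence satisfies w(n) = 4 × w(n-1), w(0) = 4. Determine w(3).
Computing step by step:
w(0) = 4
w(1) = 4 × 4 = 16
w(2) = 4 × 16 = 64
w(3) = 4 × 64 = 256

256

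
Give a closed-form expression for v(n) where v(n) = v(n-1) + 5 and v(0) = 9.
Recurrence: v(n) = v(n-1) + 5, initial: v(0) = 9.
Each step adds 5, so v(n) = v(0) + 5n = 5n + 9.

v(n) = 5n + 9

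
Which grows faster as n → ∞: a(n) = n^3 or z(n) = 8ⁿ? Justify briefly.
Comparing growth rates:
Growth-rate hierarchy: log n ≺ any polynomial ≺ any exponential cⁿ (c>1) ≺ n! ≺ nⁿ.
exponential base 8 dominates polynomial degree 3 asymptotically.

z(n) grows faster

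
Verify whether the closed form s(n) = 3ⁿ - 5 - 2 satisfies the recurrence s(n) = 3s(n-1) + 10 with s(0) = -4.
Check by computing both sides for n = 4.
From the recurrence with s(0) = -4:
  s(0) = -4, s(1) = -2, s(2) = 4, s(3) = 22, s(4) = 76
  so the recurrence gives s(4) = 76.
From the proposed closed form s(n) = 3ⁿ - 5 - 2:
  s(4) = 74.
The recurrence gives 76 but the closed form gives 74, so the closed form does not satisfy the recurrence.

No, the closed form is incorrect.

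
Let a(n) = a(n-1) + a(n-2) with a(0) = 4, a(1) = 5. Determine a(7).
Computing the sequence terms:
4, 5, 9, 14, 23, 37, 60, 97

97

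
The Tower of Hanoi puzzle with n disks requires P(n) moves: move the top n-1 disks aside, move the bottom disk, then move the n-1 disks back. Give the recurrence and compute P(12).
Moving n disks = move the top n-1 disks aside (P(n-1) moves) + move the largest disk (1 move) + move the n-1 disks back on top (P(n-1) moves), so P(n) = 2P(n-1) + 1, with P(1) = 1 (a single disk takes one move).
First terms: 1, 3, 7, 15, 31, 63, … — each is one less than a power of 2. Indeed P(n) + 1 = 2(P(n-1) + 1) with P(1) + 1 = 2, so P(n) + 1 = 2ⁿ and P(n) = 2ⁿ - 1.
Hence P(12) = 2^12 - 1 = 4096 - 1 = 4095.

P(n) = 2P(n-1) + 1, P(1) = 1; P(12) = 4095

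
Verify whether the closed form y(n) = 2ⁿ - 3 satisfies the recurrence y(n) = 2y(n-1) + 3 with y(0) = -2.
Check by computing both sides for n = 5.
From the recurrence with y(0) = -2:
  y(0) = -2, y(1) = -1, y(2) = 1, y(3) = 5, y(4) = 13, y(5) = 29
  so the recurrence gives y(5) = 29.
From the proposed closed form y(n) = 2ⁿ - 3:
  y(5) = 29.
Both sides give 29 at n = 5, and the initial condition(s) match, so the closed form is consistent.

Yes, the closed form is correct.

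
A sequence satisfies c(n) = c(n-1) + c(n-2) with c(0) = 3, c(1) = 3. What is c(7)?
Computing the sequence terms:
3, 3, 6, 9, 15, 24, 39, 63

63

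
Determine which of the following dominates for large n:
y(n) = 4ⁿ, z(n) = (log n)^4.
Comparing growth rates:
Growth-rate hierarchy: log n ≺ any polynomial ≺ any exponential cⁿ (c>1) ≺ n! ≺ nⁿ.
exponential base 4 dominates polylogarithmic (log n)^4 asymptotically.

y(n) grows faster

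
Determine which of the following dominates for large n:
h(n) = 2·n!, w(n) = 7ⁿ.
Comparing growth rates:
Growth-rate hierarchy: log n ≺ any polynomial ≺ any exponential cⁿ (c>1) ≺ n! ≺ nⁿ.
factorial dominates exponential base 7 asymptotically.

h(n) grows faster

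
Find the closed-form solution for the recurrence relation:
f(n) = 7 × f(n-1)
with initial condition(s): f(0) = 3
Recurrence: f(n) = 7 × f(n-1), initial: f(0) = 3.
Each term is 7 times the previous, so this is geometric with ratio 7. After n steps: f(n) = f(0)·7ⁿ = 3·7ⁿ.

f(n) = 3·7ⁿ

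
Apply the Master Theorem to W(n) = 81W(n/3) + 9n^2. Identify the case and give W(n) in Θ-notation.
Master Theorem template: W(n) = a·W(n/b) + f(n).
Here: a=81, b=3, f(n)=9n^2
Compute log_b(a) = log_3(81) = 4.
f(n) = 9n^2 = O(n^(4-ε)) with ε = 2. Case 1: W(n) = Θ(n^log_b(a)) = Θ(n^4).

Case 1: W(n) = Θ(n^4)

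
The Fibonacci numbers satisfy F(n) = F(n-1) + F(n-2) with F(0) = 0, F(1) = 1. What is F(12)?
Computing the sequence terms:
0, 1, 1, 2, 3, 5, 8, 13, 21, 34, 55, 89, 144

144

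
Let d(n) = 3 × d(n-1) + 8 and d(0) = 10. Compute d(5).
Computing step by step:
d(0) = 10
d(1) = 3 × 10 + 8 = 38
d(2) = 3 × 38 + 8 = 122
d(3) = 3 × 122 + 8 = 374
d(4) = 3 × 374 + 8 = 1130
d(5) = 3 × 1130 + 8 = 3398

3398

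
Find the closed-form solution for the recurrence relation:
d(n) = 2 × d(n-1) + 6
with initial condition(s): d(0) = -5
Recurrence: d(n) = 2 × d(n-1) + 6, initial: d(0) = -5.
Try d(n) = A·2ⁿ + C. Substituting: A·2ⁿ + C = 2(A·2ⁿ⁻¹ + C) + 6 = A·2ⁿ + 2C + 6, so C = 2C + 6, giving C = -6. Then d(0) = A - 6 = -5 gives A = 1.

d(n) = 2ⁿ - 6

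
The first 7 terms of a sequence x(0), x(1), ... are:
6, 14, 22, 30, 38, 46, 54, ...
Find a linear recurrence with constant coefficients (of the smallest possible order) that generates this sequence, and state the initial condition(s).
Look for the lowest-order linear relation among consecutive terms.
Observation: consecutive differences are constant (= 8).
Check at n=2: 1·14 + 8 = 22. ✓

x(n) = x(n-1) + 8, x(0) = 6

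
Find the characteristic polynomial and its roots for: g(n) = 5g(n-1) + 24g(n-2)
Substitute g(n) = rⁿ and divide through by rⁿ⁻²: r² - 5r - 24 = 0
Factor: (r + 3)(r - 8) = 0, so r = -3, 8.
General solution: g(n) = A·(-3)ⁿ + B·8ⁿ

Characteristic: r² - 5r - 24 = 0, Roots: r = -3, 8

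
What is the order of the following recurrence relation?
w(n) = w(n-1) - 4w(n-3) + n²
The order is the largest lag k for which w(n-k) appears. Here the deepest term is w(n-3) (the n² term is non-homogeneous and does not affect the order), so the order is 3.

Order 3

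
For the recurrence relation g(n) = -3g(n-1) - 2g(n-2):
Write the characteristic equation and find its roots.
Substitute g(n) = rⁿ and divide through by rⁿ⁻²: r² + 3r + 2 = 0
Factor: (r + 2)(r + 1) = 0, so r = -2, -1.
General solution: g(n) = A·(-2)ⁿ + B·(-1)ⁿ

Characteristic: r² + 3r + 2 = 0, Roots: r = -2, -1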